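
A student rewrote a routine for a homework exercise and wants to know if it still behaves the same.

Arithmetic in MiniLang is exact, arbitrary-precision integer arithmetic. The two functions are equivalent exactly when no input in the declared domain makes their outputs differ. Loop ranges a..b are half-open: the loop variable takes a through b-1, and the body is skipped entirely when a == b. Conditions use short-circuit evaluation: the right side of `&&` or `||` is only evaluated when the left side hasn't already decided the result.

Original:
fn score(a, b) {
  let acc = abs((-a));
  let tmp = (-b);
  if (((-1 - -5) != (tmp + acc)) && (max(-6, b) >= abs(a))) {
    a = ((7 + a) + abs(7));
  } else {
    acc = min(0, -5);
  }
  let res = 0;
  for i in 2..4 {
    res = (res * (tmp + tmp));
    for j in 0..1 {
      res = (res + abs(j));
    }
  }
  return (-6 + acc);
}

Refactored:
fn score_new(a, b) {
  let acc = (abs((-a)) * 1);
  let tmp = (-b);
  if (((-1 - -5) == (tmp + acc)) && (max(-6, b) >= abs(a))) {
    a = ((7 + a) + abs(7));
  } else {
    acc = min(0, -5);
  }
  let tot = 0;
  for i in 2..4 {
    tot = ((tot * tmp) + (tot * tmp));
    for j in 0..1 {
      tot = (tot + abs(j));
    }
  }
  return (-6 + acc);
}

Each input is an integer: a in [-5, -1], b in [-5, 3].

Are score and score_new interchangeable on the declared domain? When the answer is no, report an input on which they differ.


Not equivalent: a=-3, b=3 separates them (-3 vs -11).
score: acc = 3; tmp = -3; (((-1 - -5) != (tmp + acc)) && (max(-6, b) >= abs(a))) -> true; a = 11; res = 0; [i=2]; res = 0; [j=0]; res = 0; [i=3]; res = 0; [j=0]; res = 0; return -3
score_new: acc = 3; tmp = -3; (((-1 - -5) == (tmp + acc)) && (max(-6, b) >= abs(a))) -> false; acc = -5; tot = 0; [i=2]; tot = 0; [j=0]; tot = 0; [i=3]; tot = 0; [j=0]; tot = 0; return -11
verdict: not equivalent; witness: a=-3, b=3


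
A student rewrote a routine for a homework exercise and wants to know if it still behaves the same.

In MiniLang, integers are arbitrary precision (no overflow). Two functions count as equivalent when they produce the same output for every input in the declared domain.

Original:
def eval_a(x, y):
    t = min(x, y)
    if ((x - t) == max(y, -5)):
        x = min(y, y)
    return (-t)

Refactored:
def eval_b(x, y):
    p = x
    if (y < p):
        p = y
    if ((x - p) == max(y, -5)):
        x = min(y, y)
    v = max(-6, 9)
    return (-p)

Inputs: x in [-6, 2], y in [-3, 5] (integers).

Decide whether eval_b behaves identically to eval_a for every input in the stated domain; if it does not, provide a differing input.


The two are interchangeable: branching structure differs; and min/max/abs usage differs; and statement counts differ; and constant usage differs; and local variable names differ; and comparison usage differs, and every declared input agrees.
Tracing x=-4, y=5: eval_a: t = -4; ((x - t) == max(y, -5)) -> false; return 4 | eval_b: p = -4; (y < p) -> false; ((x - p) == max(y, -5)) -> false; v = 9; return 4 — matching result 4.
An exhaustive pass over the 81 declared inputs shows identical outputs.
verdict: equivalent


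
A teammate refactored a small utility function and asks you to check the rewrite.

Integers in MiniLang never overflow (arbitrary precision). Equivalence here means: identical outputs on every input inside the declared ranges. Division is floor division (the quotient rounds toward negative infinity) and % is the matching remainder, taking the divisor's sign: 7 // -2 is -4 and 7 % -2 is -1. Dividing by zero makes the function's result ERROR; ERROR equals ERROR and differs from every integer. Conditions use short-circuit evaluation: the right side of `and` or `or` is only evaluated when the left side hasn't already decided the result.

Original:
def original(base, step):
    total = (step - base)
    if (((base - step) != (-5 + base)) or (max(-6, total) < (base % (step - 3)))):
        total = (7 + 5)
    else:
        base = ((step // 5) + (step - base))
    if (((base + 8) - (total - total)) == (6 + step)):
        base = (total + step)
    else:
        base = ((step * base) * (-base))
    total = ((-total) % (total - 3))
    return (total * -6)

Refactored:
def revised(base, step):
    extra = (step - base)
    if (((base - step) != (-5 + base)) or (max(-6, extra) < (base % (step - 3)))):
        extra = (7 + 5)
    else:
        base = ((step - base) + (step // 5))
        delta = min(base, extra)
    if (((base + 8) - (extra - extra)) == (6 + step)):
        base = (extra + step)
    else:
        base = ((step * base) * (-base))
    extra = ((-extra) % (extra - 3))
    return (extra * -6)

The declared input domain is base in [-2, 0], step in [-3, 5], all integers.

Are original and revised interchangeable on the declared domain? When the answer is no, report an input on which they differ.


Equivalent — the differences include local variable names differ, and statement counts differ, and min/max/abs usage differs, yet no declared input distinguishes the two.
Tracing base=-2, step=3: original: total becomes 5; next (((base - step) != (-5 + base)) or (max(-6, total) < (base % (step - 3)))) evaluates to true; next total becomes 12; next (((base + 8) - (total - total)) == (6 + step)) evaluates to false; next base becomes -12; next total becomes 6; next final value -36 | revised: extra becomes 5; next (((base - step) != (-5 + base)) or (max(-6, extra) < (base % (step - 3)))) evaluates to true; next extra becomes 12; next (((base + 8) - (extra - extra)) == (6 + step)) evaluates to false; next base becomes -12; next extra becomes 6; next final value -36 — matching result -36.
Sweeping the whole domain (27 inputs) finds no disagreement.
verdict: equivalent


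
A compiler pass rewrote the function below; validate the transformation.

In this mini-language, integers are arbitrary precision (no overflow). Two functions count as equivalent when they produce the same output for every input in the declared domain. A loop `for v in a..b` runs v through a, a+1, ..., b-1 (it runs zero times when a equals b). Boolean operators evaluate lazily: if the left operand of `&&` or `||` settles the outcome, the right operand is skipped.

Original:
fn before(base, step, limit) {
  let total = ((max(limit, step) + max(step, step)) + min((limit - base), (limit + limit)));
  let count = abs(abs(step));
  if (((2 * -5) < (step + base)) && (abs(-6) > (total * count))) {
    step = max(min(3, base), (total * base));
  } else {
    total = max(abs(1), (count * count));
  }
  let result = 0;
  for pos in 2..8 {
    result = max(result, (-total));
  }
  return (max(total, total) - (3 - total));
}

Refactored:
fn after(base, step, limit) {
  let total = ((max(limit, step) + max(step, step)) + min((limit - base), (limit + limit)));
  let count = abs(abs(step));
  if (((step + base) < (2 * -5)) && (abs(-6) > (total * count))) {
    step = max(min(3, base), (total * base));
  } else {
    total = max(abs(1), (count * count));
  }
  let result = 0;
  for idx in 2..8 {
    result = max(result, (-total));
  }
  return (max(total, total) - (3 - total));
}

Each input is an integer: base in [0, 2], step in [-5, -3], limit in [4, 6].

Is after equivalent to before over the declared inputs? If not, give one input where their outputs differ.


Try base=2, step=-5, limit=4.
before: total becomes 1; next count becomes 5; next (((2 * -5) < (step + base)) && (abs(-6) > (total * count))) evaluates to true; next step becomes 2; next result becomes 0; next at pos=2:; next result becomes 0; next at pos=3:; next result becomes 0; next at pos=4:; next result becomes 0; next at pos=5:; next result becomes 0; next at pos=6:; next result becomes 0; next at pos=7:; next result becomes 0; next final value -1
after: total becomes 1; next count becomes 5; next (((step + base) < (2 * -5)) && (abs(-6) > (total * count))) evaluates to false; next total becomes 25; next result becomes 0; next at idx=2:; next result becomes 0; next at idx=3:; next result becomes 0; next at idx=4:; next result becomes 0; next at idx=5:; next result becomes 0; next at idx=6:; next result becomes 0; next at idx=7:; next result becomes 0; next final value 47
-1 and 47 differ, so these are not the same function on this domain.
verdict: not equivalent; witness: base=2, step=-5, limit=4


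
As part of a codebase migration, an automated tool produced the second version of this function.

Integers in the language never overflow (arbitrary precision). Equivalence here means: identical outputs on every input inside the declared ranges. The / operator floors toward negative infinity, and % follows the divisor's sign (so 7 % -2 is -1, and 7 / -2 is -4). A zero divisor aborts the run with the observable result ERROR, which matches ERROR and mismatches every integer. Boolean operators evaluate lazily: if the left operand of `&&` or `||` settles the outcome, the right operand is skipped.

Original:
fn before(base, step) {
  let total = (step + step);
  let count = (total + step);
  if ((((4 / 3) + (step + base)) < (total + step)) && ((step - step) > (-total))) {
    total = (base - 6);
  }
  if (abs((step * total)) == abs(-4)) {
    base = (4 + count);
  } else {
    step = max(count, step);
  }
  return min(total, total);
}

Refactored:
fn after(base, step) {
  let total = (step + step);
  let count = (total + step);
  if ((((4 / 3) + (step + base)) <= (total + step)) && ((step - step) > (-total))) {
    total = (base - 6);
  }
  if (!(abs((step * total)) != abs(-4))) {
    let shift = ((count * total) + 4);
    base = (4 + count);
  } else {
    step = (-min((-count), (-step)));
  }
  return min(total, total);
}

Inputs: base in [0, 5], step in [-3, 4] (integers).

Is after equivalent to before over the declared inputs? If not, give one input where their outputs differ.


These are not equivalent — on base=1, step=1 the outputs split (2 vs -5).
before: total = 2; count = 3; ((((4 / 3) + (step + base)) < (total + step)) && ((step - step) > (-total))) -> false; (abs((step * total)) == abs(-4)) -> false; step = 3; return 2
after: total = 2; count = 3; ((((4 / 3) + (step + base)) <= (total + step)) && ((step - step) > (-total))) -> true; total = -5; (!(abs((step * total)) != abs(-4))) -> false; step = 3; return -5
verdict: not equivalent; witness: base=1, step=1


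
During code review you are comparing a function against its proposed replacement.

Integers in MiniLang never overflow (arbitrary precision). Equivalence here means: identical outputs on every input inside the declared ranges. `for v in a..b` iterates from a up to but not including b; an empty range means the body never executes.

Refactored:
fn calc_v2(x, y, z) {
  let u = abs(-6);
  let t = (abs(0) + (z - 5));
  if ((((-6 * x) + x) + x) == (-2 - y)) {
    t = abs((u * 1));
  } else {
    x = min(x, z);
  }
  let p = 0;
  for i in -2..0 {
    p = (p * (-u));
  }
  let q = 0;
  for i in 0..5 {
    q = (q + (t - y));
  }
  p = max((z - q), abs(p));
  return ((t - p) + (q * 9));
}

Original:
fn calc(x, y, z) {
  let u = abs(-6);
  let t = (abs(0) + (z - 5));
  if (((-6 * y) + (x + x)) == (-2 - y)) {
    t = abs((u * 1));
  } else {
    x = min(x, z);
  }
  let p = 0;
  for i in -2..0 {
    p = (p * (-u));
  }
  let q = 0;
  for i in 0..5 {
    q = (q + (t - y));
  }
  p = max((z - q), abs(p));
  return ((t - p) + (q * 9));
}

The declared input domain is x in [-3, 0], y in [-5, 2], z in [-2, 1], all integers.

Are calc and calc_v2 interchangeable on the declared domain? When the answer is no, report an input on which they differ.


These are not equivalent — on x=-1, y=0, z=-2 the outputs split (276 vs -355).
calc: u=6, then t=-7, then (((-6 * y) + (x + x)) == (-2 - y)) is true, then t=6, then p=0, then (i=-2), then p=0, then (i=-1), then p=0, then q=0, then (i=0), then q=6, then (i=1), then q=12, then (i=2), then q=18, then (i=3), then q=24, then (i=4), then q=30, then p=0, then returns 276
calc_v2: u=6, then t=-7, then ((((-6 * x) + x) + x) == (-2 - y)) is false, then x=-2, then p=0, then (i=-2), then p=0, then (i=-1), then p=0, then q=0, then (i=0), then q=-7, then (i=1), then q=-14, then (i=2), then q=-21, then (i=3), then q=-28, then (i=4), then q=-35, then p=33, then returns -355
verdict: not equivalent; witness: x=-1, y=0, z=-2


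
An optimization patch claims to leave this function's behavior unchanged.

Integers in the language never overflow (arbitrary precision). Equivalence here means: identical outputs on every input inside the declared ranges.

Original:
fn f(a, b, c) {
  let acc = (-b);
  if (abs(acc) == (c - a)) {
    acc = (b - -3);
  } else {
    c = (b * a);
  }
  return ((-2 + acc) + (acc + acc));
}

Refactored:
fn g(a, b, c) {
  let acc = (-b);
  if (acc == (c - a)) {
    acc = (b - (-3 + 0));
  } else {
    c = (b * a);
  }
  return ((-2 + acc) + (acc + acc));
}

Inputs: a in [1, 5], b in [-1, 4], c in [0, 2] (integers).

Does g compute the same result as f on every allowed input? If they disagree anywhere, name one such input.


Consider the input a=1, b=1, c=0.
f: acc = -1; (abs(acc) == (c - a)) -> false; c = 1; return -5
g: acc = -1; (acc == (c - a)) -> true; acc = 4; return 10
-5 against 10: the behavior changed.
verdict: not equivalent; witness: a=1, b=1, c=0


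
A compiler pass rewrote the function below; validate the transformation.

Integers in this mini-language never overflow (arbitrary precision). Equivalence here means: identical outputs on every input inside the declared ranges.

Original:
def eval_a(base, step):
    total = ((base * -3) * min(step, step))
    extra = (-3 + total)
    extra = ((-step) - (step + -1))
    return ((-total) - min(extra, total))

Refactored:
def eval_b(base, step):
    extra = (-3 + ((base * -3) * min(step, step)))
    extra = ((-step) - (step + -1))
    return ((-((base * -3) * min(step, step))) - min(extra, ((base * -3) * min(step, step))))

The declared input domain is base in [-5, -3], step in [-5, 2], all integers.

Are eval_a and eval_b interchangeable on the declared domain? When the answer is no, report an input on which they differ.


The two are interchangeable: min/max/abs usage differs, and statement counts differ, and constant usage differs, and arithmetic usage differs, and local variable names differ, and every declared input agrees.
Spot check at base=-5, step=-5 — eval_a: total becomes -75; next extra becomes -78; next extra becomes 11; next final value 150. eval_b: extra becomes -78; next extra becomes 11; next final value 150. Both give 150.
Sweeping the whole domain (24 inputs) finds no disagreement.
verdict: equivalent


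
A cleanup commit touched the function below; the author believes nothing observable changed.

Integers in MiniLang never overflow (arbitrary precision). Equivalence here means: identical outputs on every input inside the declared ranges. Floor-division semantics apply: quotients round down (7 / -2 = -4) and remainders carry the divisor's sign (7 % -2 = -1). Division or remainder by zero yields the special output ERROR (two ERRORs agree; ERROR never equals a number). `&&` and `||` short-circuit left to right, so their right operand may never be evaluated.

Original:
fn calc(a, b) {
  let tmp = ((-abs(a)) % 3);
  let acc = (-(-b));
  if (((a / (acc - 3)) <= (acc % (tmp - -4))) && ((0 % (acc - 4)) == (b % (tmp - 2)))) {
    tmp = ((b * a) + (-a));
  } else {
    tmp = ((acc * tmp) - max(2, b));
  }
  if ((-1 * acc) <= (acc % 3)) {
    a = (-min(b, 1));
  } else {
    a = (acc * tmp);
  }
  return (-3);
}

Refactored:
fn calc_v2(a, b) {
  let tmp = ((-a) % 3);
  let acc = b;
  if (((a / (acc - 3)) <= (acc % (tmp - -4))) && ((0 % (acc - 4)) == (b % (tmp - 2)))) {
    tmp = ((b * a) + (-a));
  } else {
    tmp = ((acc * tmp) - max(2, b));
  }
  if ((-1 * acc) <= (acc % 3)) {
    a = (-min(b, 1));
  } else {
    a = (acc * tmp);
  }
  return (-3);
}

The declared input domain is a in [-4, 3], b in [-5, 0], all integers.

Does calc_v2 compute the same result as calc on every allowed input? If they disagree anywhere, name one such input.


Take a=-4, b=-5.
calc: tmp = 2; acc = -5; division by zero -> ERROR
calc_v2: tmp = 1; acc = -5; (((a / (acc - 3)) <= (acc % (tmp - -4))) && ((0 % (acc - 4)) == (b % (tmp - 2)))) -> true; tmp = 24; ((-1 * acc) <= (acc % 3)) -> false; a = -120; return -3
ERROR != -3, so the rewrite changes behavior.
verdict: not equivalent; witness: a=-4, b=-5


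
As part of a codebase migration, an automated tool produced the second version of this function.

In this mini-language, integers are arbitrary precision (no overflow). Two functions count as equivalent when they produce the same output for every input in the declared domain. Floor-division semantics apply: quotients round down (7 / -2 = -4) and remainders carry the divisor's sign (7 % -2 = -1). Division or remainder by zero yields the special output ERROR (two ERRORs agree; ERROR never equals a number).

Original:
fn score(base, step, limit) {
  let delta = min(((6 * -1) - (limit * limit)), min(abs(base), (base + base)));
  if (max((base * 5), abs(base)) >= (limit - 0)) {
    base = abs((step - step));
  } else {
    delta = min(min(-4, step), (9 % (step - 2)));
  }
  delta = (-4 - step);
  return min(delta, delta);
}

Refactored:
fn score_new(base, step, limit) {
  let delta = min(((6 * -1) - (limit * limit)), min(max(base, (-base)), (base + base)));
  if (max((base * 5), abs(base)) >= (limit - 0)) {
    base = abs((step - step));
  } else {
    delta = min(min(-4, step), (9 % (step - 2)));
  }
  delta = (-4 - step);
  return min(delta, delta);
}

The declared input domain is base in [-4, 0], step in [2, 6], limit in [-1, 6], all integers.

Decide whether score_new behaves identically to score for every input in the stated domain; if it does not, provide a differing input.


Differences: min/max/abs usage differs — yet all 200 inputs agree.
verdict: equivalent


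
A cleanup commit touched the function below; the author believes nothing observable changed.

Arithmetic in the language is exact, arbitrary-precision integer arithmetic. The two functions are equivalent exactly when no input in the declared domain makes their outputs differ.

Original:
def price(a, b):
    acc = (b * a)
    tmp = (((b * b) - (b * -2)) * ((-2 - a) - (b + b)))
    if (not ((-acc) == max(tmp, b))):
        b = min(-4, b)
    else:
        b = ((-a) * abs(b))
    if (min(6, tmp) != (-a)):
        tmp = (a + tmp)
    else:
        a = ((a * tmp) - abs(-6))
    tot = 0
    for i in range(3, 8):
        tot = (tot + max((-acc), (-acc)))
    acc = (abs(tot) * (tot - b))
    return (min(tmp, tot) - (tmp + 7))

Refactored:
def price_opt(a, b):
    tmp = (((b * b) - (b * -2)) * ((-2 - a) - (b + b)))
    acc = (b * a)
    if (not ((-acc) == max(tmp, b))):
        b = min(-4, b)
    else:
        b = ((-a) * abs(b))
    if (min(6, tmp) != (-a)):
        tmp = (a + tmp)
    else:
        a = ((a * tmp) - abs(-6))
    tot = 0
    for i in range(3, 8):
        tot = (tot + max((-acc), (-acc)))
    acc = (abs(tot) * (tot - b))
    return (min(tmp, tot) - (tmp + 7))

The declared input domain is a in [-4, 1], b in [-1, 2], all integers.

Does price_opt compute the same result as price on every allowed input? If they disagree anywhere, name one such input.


Differences: same computation, different form — yet all 24 inputs agree.
verdict: equivalent


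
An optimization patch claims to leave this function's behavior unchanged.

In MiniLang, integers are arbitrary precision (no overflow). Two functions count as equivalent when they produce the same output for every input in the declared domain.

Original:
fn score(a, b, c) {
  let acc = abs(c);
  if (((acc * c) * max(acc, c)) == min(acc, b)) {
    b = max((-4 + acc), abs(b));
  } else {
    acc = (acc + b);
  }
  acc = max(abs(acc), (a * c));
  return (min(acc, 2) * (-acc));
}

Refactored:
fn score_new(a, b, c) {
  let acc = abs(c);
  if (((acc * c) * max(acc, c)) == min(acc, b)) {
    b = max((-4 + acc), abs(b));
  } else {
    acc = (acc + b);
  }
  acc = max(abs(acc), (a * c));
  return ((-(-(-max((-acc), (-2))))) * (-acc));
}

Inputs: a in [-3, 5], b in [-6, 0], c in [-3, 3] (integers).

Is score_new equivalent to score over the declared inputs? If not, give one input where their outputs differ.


Differences: min/max/abs usage differs — yet all 441 inputs agree.
verdict: equivalent


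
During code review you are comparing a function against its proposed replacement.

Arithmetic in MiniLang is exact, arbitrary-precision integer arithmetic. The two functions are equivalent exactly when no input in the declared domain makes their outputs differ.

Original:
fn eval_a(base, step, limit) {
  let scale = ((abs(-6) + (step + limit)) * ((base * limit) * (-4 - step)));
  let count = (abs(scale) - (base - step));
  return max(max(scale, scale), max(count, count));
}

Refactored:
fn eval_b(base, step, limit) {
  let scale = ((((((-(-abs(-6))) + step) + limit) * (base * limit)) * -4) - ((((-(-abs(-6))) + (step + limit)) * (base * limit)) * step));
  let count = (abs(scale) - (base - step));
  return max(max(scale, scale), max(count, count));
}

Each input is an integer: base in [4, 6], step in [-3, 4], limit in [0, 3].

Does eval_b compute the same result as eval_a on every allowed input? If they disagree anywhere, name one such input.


The two are interchangeable: constant usage differs; arithmetic usage differs; min/max/abs usage differs, and every declared input agrees.
Spot check at base=5, step=2, limit=3 — eval_a: scale becomes -990; next count becomes 987; next final value 987. eval_b: scale becomes -990; next count becomes 987; next final value 987. Both give 987.
Every one of the 96 inputs gives matching results.
verdict: equivalent


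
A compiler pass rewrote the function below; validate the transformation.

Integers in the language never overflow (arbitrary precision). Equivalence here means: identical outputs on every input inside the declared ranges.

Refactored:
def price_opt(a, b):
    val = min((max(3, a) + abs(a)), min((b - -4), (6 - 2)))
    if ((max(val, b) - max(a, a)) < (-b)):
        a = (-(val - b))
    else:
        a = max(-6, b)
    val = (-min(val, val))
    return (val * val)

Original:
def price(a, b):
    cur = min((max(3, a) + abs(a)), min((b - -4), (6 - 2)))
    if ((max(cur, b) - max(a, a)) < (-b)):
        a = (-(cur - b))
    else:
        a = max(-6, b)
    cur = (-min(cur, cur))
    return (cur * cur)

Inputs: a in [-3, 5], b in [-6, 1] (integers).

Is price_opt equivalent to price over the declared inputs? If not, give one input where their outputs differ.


Side by side, the visible changes include: local variable names differ.
Spot check at a=2, b=-6 — price: cur = -2; ((max(cur, b) - max(a, a)) < (-b)) -> true; a = -4; cur = 2; return 4. price_opt: val = -2; ((max(val, b) - max(a, a)) < (-b)) -> true; a = -4; val = 2; return 4. Both give 4.
Every one of the 72 inputs gives matching results.
verdict: equivalent


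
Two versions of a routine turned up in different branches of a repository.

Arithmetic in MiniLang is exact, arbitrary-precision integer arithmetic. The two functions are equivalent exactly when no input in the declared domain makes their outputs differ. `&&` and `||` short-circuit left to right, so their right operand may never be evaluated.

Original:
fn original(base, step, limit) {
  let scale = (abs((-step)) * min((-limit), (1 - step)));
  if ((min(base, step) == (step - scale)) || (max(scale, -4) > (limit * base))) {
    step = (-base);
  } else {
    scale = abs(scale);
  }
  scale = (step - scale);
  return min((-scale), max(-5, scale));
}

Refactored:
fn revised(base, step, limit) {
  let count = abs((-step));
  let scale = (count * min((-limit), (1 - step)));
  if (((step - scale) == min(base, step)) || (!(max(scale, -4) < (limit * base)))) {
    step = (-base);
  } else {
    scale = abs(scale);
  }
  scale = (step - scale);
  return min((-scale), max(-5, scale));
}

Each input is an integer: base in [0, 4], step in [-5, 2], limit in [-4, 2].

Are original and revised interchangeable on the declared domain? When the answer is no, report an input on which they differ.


Consider the input base=0, step=1, limit=-4.
original: scale := 0 | ((min(base, step) == (step - scale)) || (max(scale, -4) > (limit * base))): false | scale := 0 | scale := 1 | result -1
revised: count := 1 | scale := 0 | (((step - scale) == min(base, step)) || (!(max(scale, -4) < (limit * base)))): true | step := 0 | scale := 0 | result 0
-1 and 0 differ, so these are not the same function on this domain.
verdict: not equivalent; witness: base=0, step=1, limit=-4


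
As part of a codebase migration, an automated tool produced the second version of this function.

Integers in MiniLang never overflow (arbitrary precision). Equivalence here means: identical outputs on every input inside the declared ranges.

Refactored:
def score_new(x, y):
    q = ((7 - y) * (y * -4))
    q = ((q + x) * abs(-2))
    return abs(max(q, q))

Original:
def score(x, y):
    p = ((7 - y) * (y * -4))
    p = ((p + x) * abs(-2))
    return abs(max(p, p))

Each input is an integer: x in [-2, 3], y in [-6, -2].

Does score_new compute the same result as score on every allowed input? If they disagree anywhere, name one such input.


The two are interchangeable: local variable names differ, and every declared input agrees.
One worked example (x=0, y=-2) — score: p = 72; p = 144; return 144; score_new: q = 72; q = 144; return 144; agreement on 144.
Every one of the 30 inputs gives matching results.
verdict: equivalent


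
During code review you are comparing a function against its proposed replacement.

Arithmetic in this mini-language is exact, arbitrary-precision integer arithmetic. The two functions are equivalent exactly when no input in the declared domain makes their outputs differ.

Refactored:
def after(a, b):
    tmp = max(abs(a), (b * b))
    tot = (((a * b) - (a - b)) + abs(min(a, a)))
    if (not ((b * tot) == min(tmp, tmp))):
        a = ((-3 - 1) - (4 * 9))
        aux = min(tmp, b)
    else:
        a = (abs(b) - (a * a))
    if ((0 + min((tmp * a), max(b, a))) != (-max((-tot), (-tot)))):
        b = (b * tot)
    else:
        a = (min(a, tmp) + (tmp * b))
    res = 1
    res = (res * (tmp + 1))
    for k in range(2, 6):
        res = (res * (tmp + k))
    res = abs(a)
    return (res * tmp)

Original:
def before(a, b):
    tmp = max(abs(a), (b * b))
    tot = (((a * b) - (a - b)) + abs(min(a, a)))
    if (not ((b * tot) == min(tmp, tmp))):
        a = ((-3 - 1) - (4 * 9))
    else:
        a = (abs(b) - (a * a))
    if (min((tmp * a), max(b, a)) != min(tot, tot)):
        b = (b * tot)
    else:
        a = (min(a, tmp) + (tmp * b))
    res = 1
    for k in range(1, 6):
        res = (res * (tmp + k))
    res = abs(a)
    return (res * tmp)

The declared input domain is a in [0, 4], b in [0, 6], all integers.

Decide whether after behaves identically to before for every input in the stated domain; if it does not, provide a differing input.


The two versions differ — the changes include loop structure differs; and statement counts differ; and constant usage differs; and arithmetic usage differs; and local variable names differ; and min/max/abs usage differs.
Spot check at a=2, b=1 — before: tmp := 2 | tot := 3 | (not ((b * tot) == min(tmp, tmp))): true | a := -40 | (min((tmp * a), max(b, a)) != min(tot, tot)): true | b := 3 | res := 1 | iter k=1: | res := 3 | iter k=2: | res := 12 | iter k=3: | res := 60 | iter k=4: | res := 360 | iter k=5: | res := 2520 | res := 40 | result 80. after: tmp := 2 | tot := 3 | (not ((b * tot) == min(tmp, tmp))): true | a := -40 | aux := 1 | ((0 + min((tmp * a), max(b, a))) != (-max((-tot), (-tot)))): true | b := 3 | res := 1 | res := 3 | iter k=2: | res := 12 | iter k=3: | res := 60 | iter k=4: | res := 360 | iter k=5: | res := 2520 | res := 40 | result 80. Both give 80.
Sweeping the whole domain (35 inputs) finds no disagreement.
verdict: equivalent


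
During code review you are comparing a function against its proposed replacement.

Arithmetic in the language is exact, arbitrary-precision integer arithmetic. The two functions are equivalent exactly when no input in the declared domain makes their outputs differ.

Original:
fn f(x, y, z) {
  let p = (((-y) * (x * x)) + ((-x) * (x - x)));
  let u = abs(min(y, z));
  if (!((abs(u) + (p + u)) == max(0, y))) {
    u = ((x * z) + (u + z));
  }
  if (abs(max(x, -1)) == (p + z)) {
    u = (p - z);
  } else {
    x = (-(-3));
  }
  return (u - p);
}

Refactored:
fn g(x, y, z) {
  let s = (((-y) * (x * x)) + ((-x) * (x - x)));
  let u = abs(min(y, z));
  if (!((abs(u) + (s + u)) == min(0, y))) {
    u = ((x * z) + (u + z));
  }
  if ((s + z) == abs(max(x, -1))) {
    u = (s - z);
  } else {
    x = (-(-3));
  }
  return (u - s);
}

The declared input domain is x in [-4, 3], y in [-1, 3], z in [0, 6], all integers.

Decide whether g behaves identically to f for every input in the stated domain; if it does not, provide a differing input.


There is a counterexample at x=0, y=2, z=1: 1 on one side, 2 on the other.
f: p = 0; u = 1; (!((abs(u) + (p + u)) == max(0, y))) -> false; (abs(max(x, -1)) == (p + z)) -> false; x = 3; return 1
g: s = 0; u = 1; (!((abs(u) + (s + u)) == min(0, y))) -> true; u = 2; ((s + z) == abs(max(x, -1))) -> false; x = 3; return 2
verdict: not equivalent; witness: x=0, y=2, z=1


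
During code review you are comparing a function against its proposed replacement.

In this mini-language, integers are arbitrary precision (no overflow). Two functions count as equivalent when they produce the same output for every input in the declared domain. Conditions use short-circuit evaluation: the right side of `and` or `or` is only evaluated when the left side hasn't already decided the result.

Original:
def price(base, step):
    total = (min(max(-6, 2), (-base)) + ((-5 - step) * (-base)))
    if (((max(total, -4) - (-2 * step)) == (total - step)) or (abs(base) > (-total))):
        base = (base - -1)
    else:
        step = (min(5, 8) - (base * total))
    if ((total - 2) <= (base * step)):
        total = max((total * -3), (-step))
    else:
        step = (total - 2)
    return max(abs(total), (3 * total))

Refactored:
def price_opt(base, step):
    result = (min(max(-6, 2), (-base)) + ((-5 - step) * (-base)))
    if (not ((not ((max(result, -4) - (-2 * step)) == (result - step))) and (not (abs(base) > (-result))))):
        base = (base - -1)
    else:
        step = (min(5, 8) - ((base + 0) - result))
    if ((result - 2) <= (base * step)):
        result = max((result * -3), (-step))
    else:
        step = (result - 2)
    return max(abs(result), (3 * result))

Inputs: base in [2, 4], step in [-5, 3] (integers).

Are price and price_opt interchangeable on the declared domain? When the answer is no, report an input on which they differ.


Take base=4, step=-5.
price: total = -4; (((max(total, -4) - (-2 * step)) == (total - step)) or (abs(base) > (-total))) -> false; step = 21; ((total - 2) <= (base * step)) -> true; total = 12; return 36
price_opt: result = -4; (not ((not ((max(result, -4) - (-2 * step)) == (result - step))) and (not (abs(base) > (-result))))) -> false; step = -3; ((result - 2) <= (base * step)) -> false; step = -6; return 4
36 against 4: the behavior changed.
verdict: not equivalent; witness: base=4, step=-5


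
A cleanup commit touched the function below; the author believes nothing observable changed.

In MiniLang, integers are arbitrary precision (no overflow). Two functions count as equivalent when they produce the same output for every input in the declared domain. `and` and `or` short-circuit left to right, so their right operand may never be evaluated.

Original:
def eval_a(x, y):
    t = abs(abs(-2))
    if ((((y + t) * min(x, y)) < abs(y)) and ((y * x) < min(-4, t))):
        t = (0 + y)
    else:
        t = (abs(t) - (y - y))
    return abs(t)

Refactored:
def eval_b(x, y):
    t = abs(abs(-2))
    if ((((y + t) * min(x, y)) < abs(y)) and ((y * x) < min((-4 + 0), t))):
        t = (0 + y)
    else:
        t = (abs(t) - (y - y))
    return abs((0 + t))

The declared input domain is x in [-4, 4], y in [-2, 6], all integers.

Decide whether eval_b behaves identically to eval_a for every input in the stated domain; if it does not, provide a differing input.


Comparing the listings, the differences include: constant usage differs; also arithmetic usage differs.
As a probe, take x=-1, y=5: eval_a runs t = 2; ((((y + t) * min(x, y)) < abs(y)) and ((y * x) < min(-4, t))) -> true; t = 5; return 5; eval_b runs t = 2; ((((y + t) * min(x, y)) < abs(y)) and ((y * x) < min((-4 + 0), t))) -> true; t = 5; return 5; both end at 5.
Sweeping the whole domain (81 inputs) finds no disagreement.
verdict: equivalent


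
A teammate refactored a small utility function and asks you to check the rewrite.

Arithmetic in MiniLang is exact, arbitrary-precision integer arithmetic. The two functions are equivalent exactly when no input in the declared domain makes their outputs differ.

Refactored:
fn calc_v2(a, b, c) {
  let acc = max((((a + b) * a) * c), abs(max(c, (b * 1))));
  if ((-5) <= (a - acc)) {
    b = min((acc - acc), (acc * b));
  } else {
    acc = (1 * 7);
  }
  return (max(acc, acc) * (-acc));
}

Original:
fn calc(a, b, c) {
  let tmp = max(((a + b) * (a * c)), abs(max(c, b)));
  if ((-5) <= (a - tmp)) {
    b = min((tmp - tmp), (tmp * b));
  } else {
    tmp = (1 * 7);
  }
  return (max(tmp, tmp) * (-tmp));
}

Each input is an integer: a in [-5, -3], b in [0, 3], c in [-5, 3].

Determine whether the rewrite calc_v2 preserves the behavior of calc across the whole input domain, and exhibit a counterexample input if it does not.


Comparing the listings, the differences include: arithmetic usage differs; constant usage differs; local variable names differ.
As a probe, take a=-5, b=2, c=2: calc runs tmp := 30 | ((-5) <= (a - tmp)): false | tmp := 7 | result -49; calc_v2 runs acc := 30 | ((-5) <= (a - acc)): false | acc := 7 | result -49; both end at -49.
Across all 108 domain points the two functions coincide.
verdict: equivalent


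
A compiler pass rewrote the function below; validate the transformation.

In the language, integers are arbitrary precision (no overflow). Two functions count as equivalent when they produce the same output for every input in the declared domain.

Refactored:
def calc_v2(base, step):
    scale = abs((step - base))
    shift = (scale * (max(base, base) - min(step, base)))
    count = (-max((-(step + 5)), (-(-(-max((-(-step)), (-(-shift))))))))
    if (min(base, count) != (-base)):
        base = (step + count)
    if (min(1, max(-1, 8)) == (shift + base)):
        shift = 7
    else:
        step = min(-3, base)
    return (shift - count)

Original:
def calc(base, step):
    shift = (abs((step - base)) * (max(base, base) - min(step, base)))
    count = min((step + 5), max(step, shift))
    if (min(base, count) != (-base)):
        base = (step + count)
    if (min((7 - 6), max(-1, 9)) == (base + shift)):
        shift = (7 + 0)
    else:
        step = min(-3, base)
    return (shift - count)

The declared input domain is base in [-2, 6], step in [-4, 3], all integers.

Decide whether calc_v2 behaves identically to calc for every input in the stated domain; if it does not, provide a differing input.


Equivalent. The suspicious edit (`9` became `8`) never changes the result for any input inside the declared domain.
Checked all 72 inputs in the declared domain: the outputs agree on every one.
Spot check at base=0, step=2 — calc: shift := 0 | count := 2 | (min(base, count) != (-base)): false | (min((7 - 6), max(-1, 9)) == (base + shift)): false | step := -3 | result -2. calc_v2: scale := 2 | shift := 0 | count := 2 | (min(base, count) != (-base)): false | (min(1, max(-1, 8)) == (shift + base)): false | step := -3 | result -2. Both give -2.
verdict: equivalent


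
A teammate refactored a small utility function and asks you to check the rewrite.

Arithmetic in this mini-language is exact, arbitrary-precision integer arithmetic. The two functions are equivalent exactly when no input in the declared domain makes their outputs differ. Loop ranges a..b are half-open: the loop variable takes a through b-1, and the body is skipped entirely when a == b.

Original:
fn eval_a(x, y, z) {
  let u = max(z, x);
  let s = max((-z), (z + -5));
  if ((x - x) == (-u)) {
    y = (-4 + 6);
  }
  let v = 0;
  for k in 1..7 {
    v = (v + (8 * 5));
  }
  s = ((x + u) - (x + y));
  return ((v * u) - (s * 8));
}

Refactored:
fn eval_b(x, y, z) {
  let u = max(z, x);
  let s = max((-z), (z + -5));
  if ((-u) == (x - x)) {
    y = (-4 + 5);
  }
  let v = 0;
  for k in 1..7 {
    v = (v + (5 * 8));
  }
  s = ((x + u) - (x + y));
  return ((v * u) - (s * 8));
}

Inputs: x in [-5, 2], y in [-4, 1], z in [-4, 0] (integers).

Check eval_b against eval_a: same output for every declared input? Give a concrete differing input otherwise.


There is a counterexample at x=-5, y=-4, z=0: 16 on one side, 8 on the other.
eval_a: u := 0 | s := 0 | ((x - x) == (-u)): true | y := 2 | v := 0 | iter k=1: | v := 40 | iter k=2: | v := 80 | iter k=3: | v := 120 | iter k=4: | v := 160 | iter k=5: | v := 200 | iter k=6: | v := 240 | s := -2 | result 16
eval_b: u := 0 | s := 0 | ((-u) == (x - x)): true | y := 1 | v := 0 | iter k=1: | v := 40 | iter k=2: | v := 80 | iter k=3: | v := 120 | iter k=4: | v := 160 | iter k=5: | v := 200 | iter k=6: | v := 240 | s := -1 | result 8
verdict: not equivalent; witness: x=-5, y=-4, z=0


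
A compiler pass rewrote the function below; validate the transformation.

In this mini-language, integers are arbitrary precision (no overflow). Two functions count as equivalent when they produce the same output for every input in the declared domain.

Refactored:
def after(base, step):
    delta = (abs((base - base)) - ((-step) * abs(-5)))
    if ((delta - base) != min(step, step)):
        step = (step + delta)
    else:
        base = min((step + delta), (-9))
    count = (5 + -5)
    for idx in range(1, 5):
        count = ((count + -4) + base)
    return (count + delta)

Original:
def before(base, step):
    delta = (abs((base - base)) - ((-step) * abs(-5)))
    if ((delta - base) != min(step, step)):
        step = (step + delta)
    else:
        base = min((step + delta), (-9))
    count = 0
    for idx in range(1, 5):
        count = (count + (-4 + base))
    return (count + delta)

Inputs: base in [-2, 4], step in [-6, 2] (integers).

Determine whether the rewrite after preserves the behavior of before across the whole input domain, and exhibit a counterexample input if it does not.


Comparing the listings, the differences include: constant usage differs, arithmetic usage differs.
Tracing base=1, step=-2: before: delta becomes -10; next ((delta - base) != min(step, step)) evaluates to true; next step becomes -12; next count becomes 0; next at idx=1:; next count becomes -3; next at idx=2:; next count becomes -6; next at idx=3:; next count becomes -9; next at idx=4:; next count becomes -12; next final value -22 | after: delta becomes -10; next ((delta - base) != min(step, step)) evaluates to true; next step becomes -12; next count becomes 0; next at idx=1:; next count becomes -3; next at idx=2:; next count becomes -6; next at idx=3:; next count becomes -9; next at idx=4:; next count becomes -12; next final value -22 — matching result -22.
Sweeping the whole domain (63 inputs) finds no disagreement.
verdict: equivalent


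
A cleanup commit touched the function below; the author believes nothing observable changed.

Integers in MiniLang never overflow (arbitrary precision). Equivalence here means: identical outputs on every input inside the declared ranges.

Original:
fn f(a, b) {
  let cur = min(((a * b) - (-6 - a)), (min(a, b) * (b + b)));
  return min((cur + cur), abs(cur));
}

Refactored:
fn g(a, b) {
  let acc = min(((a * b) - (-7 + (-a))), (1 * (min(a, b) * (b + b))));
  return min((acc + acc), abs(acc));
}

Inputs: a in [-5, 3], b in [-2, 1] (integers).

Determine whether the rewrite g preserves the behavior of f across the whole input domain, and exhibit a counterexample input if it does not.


These are not equivalent — on a=-5, b=-2 the outputs split (11 vs 12).
f: cur=11, then returns 11
g: acc=12, then returns 12
verdict: not equivalent; witness: a=-5, b=-2


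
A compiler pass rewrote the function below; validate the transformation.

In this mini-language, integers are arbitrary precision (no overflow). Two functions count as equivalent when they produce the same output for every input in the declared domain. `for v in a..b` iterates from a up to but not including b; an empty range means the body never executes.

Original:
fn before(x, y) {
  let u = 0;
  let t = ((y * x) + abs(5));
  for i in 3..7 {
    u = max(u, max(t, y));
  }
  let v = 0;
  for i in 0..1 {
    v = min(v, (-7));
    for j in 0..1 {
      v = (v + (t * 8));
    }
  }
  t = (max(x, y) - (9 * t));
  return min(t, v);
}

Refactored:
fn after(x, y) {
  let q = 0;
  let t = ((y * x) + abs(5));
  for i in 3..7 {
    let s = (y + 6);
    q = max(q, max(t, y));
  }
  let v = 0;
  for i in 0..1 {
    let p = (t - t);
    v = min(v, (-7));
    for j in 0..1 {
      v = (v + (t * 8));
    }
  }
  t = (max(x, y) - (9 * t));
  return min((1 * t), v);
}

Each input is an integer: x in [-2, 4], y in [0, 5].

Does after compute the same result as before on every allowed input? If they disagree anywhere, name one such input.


Equivalent — the differences include arithmetic usage differs, constant usage differs, statement counts differ, local variable names differ, yet no declared input distinguishes the two.
Spot check at x=-1, y=2 — before: u := 0 | t := 3 | iter i=3: | u := 3 | iter i=4: | u := 3 | iter i=5: | u := 3 | iter i=6: | u := 3 | v := 0 | iter i=0: | v := -7 | iter j=0: | v := 17 | t := -25 | result -25. after: q := 0 | t := 3 | iter i=3: | s := 8 | q := 3 | iter i=4: | s := 8 | q := 3 | iter i=5: | s := 8 | q := 3 | iter i=6: | s := 8 | q := 3 | v := 0 | iter i=0: | p := 0 | v := -7 | iter j=0: | v := 17 | t := -25 | result -25. Both give -25.
Checked all 42 inputs in the declared domain: the outputs agree on every one.
verdict: equivalent
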